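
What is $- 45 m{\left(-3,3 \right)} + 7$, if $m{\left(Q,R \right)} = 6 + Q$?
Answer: $-128$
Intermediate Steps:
$- 45 m{\left(-3,3 \right)} + 7 = - 45 \left(6 - 3\right) + 7 = \left(-45\right) 3 + 7 = -135 + 7 = -128$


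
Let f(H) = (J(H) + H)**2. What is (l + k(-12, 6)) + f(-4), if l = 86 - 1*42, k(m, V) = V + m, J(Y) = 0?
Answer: 54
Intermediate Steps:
f(H) = H**2 (f(H) = (0 + H)**2 = H**2)
l = 44 (l = 86 - 42 = 44)
(l + k(-12, 6)) + f(-4) = (44 + (6 - 12)) + (-4)**2 = (44 - 6) + 16 = 38 + 16 = 54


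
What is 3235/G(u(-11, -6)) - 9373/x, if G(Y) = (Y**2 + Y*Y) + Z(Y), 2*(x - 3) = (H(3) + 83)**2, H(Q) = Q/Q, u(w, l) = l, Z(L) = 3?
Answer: 238218/5885 ≈ 40.479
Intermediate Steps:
H(Q) = 1
x = 3531 (x = 3 + (1 + 83)**2/2 = 3 + (1/2)*84**2 = 3 + (1/2)*7056 = 3 + 3528 = 3531)
G(Y) = 3 + 2*Y**2 (G(Y) = (Y**2 + Y*Y) + 3 = (Y**2 + Y**2) + 3 = 2*Y**2 + 3 = 3 + 2*Y**2)
3235/G(u(-11, -6)) - 9373/x = 3235/(3 + 2*(-6)**2) - 9373/3531 = 3235/(3 + 2*36) - 9373*1/3531 = 3235/(3 + 72) - 9373/3531 = 3235/75 - 9373/3531 = 3235*(1/75) - 9373/3531 = 647/15 - 9373/3531 = 238218/5885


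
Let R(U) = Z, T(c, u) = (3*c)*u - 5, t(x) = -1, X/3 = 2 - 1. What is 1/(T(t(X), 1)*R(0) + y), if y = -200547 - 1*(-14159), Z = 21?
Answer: -1/186556 ≈ -5.3603e-6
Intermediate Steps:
X = 3 (X = 3*(2 - 1) = 3*1 = 3)
T(c, u) = -5 + 3*c*u (T(c, u) = 3*c*u - 5 = -5 + 3*c*u)
R(U) = 21
y = -186388 (y = -200547 + 14159 = -186388)
1/(T(t(X), 1)*R(0) + y) = 1/((-5 + 3*(-1)*1)*21 - 186388) = 1/((-5 - 3)*21 - 186388) = 1/(-8*21 - 186388) = 1/(-168 - 186388) = 1/(-186556) = -1/186556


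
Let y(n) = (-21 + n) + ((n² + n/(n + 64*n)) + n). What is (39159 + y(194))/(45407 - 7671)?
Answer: 5015531/2452840 ≈ 2.0448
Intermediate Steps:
y(n) = -1364/65 + n² + 2*n (y(n) = (-21 + n) + ((n² + n/((65*n))) + n) = (-21 + n) + ((n² + (1/(65*n))*n) + n) = (-21 + n) + ((n² + 1/65) + n) = (-21 + n) + ((1/65 + n²) + n) = (-21 + n) + (1/65 + n + n²) = -1364/65 + n² + 2*n)
(39159 + y(194))/(45407 - 7671) = (39159 + (-1364/65 + 194² + 2*194))/(45407 - 7671) = (39159 + (-1364/65 + 37636 + 388))/37736 = (39159 + 2470196/65)*(1/37736) = (5015531/65)*(1/37736) = 5015531/2452840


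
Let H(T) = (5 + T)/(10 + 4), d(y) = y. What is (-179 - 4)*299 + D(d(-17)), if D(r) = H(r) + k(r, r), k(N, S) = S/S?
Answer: -383018/7 ≈ -54717.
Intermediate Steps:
k(N, S) = 1
H(T) = 5/14 + T/14 (H(T) = (5 + T)/14 = (5 + T)*(1/14) = 5/14 + T/14)
D(r) = 19/14 + r/14 (D(r) = (5/14 + r/14) + 1 = 19/14 + r/14)
(-179 - 4)*299 + D(d(-17)) = (-179 - 4)*299 + (19/14 + (1/14)*(-17)) = -183*299 + (19/14 - 17/14) = -54717 + 1/7 = -383018/7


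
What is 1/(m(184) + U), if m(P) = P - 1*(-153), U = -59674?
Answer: -1/59337 ≈ -1.6853e-5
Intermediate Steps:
m(P) = 153 + P (m(P) = P + 153 = 153 + P)
1/(m(184) + U) = 1/((153 + 184) - 59674) = 1/(337 - 59674) = 1/(-59337) = -1/59337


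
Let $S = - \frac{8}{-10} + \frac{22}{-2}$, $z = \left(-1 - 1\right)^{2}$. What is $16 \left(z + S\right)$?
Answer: $- \frac{496}{5} \approx -99.2$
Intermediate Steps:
$z = 4$ ($z = \left(-2\right)^{2} = 4$)
$S = - \frac{51}{5}$ ($S = \left(-8\right) \left(- \frac{1}{10}\right) + 22 \left(- \frac{1}{2}\right) = \frac{4}{5} - 11 = - \frac{51}{5} \approx -10.2$)
$16 \left(z + S\right) = 16 \left(4 - \frac{51}{5}\right) = 16 \left(- \frac{31}{5}\right) = - \frac{496}{5}$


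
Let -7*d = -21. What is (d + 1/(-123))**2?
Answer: 135424/15129 ≈ 8.9513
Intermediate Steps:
d = 3 (d = -1/7*(-21) = 3)
(d + 1/(-123))**2 = (3 + 1/(-123))**2 = (3 - 1/123)**2 = (368/123)**2 = 135424/15129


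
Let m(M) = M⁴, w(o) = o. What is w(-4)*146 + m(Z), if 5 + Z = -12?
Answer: 82937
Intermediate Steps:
Z = -17 (Z = -5 - 12 = -17)
w(-4)*146 + m(Z) = -4*146 + (-17)⁴ = -584 + 83521 = 82937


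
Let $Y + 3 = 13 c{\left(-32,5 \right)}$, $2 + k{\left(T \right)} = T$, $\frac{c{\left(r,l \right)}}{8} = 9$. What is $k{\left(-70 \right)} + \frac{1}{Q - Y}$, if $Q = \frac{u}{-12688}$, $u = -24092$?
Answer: $- \frac{212651788}{2953453} \approx -72.001$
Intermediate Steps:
$Q = \frac{6023}{3172}$ ($Q = - \frac{24092}{-12688} = \left(-24092\right) \left(- \frac{1}{12688}\right) = \frac{6023}{3172} \approx 1.8988$)
$c{\left(r,l \right)} = 72$ ($c{\left(r,l \right)} = 8 \cdot 9 = 72$)
$k{\left(T \right)} = -2 + T$
$Y = 933$ ($Y = -3 + 13 \cdot 72 = -3 + 936 = 933$)
$k{\left(-70 \right)} + \frac{1}{Q - Y} = \left(-2 - 70\right) + \frac{1}{\frac{6023}{3172} - 933} = -72 + \frac{1}{\frac{6023}{3172} - 933} = -72 + \frac{1}{- \frac{2953453}{3172}} = -72 - \frac{3172}{2953453} = - \frac{212651788}{2953453}$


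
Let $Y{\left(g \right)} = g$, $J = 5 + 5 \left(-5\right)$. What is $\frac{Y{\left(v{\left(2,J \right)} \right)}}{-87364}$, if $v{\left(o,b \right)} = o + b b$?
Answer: $- \frac{201}{43682} \approx -0.0046014$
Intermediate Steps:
$J = -20$ ($J = 5 - 25 = -20$)
$v{\left(o,b \right)} = o + b^{2}$
$\frac{Y{\left(v{\left(2,J \right)} \right)}}{-87364} = \frac{2 + \left(-20\right)^{2}}{-87364} = \left(2 + 400\right) \left(- \frac{1}{87364}\right) = 402 \left(- \frac{1}{87364}\right) = - \frac{201}{43682}$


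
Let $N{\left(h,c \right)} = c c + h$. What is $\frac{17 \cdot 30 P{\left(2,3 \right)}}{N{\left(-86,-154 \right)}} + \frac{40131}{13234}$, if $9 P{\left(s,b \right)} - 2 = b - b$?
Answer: $\frac{1289315}{424506} \approx 3.0372$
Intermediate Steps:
$P{\left(s,b \right)} = \frac{2}{9}$ ($P{\left(s,b \right)} = \frac{2}{9} + \frac{b - b}{9} = \frac{2}{9} + \frac{1}{9} \cdot 0 = \frac{2}{9} + 0 = \frac{2}{9}$)
$N{\left(h,c \right)} = h + c^{2}$ ($N{\left(h,c \right)} = c^{2} + h = h + c^{2}$)
$\frac{17 \cdot 30 P{\left(2,3 \right)}}{N{\left(-86,-154 \right)}} + \frac{40131}{13234} = \frac{17 \cdot 30 \cdot \frac{2}{9}}{-86 + \left(-154\right)^{2}} + \frac{40131}{13234} = \frac{510 \cdot \frac{2}{9}}{-86 + 23716} + 40131 \cdot \frac{1}{13234} = \frac{340}{3 \cdot 23630} + \frac{3087}{1018} = \frac{340}{3} \cdot \frac{1}{23630} + \frac{3087}{1018} = \frac{2}{417} + \frac{3087}{1018} = \frac{1289315}{424506}$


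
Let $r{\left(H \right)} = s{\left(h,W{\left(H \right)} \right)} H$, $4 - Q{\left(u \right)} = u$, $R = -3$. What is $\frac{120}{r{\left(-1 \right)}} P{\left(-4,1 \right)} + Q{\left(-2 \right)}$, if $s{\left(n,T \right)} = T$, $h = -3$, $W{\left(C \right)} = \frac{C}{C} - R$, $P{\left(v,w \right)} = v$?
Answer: $126$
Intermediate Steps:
$W{\left(C \right)} = 4$ ($W{\left(C \right)} = \frac{C}{C} - -3 = 1 + 3 = 4$)
$Q{\left(u \right)} = 4 - u$
$r{\left(H \right)} = 4 H$
$\frac{120}{r{\left(-1 \right)}} P{\left(-4,1 \right)} + Q{\left(-2 \right)} = \frac{120}{4 \left(-1\right)} \left(-4\right) + \left(4 - -2\right) = \frac{120}{-4} \left(-4\right) + \left(4 + 2\right) = 120 \left(- \frac{1}{4}\right) \left(-4\right) + 6 = \left(-30\right) \left(-4\right) + 6 = 120 + 6 = 126$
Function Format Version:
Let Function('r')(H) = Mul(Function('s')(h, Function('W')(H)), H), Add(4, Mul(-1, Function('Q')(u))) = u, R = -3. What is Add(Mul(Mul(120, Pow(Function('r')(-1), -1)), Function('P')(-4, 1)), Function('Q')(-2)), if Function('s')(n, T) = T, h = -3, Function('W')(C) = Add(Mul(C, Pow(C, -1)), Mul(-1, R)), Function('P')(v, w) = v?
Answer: 126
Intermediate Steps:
Function('W')(C) = 4 (Function('W')(C) = Add(Mul(C, Pow(C, -1)), Mul(-1, -3)) = Add(1, 3) = 4)
Function('Q')(u) = Add(4, Mul(-1, u))
Function('r')(H) = Mul(4, H)
Add(Mul(Mul(120, Pow(Function('r')(-1), -1)), Function('P')(-4, 1)), Function('Q')(-2)) = Add(Mul(Mul(120, Pow(Mul(4, -1), -1)), -4), Add(4, Mul(-1, -2))) = Add(Mul(Mul(120, Pow(-4, -1)), -4), Add(4, 2)) = Add(Mul(Mul(120, Rational(-1, 4)), -4), 6) = Add(Mul(-30, -4), 6) = Add(120, 6) = 126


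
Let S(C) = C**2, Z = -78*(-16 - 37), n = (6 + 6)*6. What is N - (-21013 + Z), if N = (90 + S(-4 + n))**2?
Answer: 22238675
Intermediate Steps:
n = 72 (n = 12*6 = 72)
Z = 4134 (Z = -78*(-53) = 4134)
N = 22221796 (N = (90 + (-4 + 72)**2)**2 = (90 + 68**2)**2 = (90 + 4624)**2 = 4714**2 = 22221796)
N - (-21013 + Z) = 22221796 - (-21013 + 4134) = 22221796 - 1*(-16879) = 22221796 + 16879 = 22238675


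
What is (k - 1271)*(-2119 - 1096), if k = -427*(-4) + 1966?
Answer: -7725645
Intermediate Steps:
k = 3674 (k = 1708 + 1966 = 3674)
(k - 1271)*(-2119 - 1096) = (3674 - 1271)*(-2119 - 1096) = 2403*(-3215) = -7725645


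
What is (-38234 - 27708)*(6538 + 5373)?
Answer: -785435162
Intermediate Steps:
(-38234 - 27708)*(6538 + 5373) = -65942*11911 = -785435162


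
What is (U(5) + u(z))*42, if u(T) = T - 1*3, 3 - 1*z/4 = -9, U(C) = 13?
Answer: 2436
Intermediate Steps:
z = 48 (z = 12 - 4*(-9) = 12 + 36 = 48)
u(T) = -3 + T (u(T) = T - 3 = -3 + T)
(U(5) + u(z))*42 = (13 + (-3 + 48))*42 = (13 + 45)*42 = 58*42 = 2436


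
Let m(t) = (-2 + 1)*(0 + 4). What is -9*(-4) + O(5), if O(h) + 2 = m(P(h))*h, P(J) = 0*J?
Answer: 14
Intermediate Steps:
P(J) = 0
m(t) = -4 (m(t) = -1*4 = -4)
O(h) = -2 - 4*h
-9*(-4) + O(5) = -9*(-4) + (-2 - 4*5) = 36 + (-2 - 20) = 36 - 22 = 14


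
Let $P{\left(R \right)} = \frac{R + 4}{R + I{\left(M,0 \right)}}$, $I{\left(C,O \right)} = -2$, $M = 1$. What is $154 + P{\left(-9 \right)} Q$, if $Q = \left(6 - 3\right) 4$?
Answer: $\frac{1754}{11} \approx 159.45$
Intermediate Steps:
$P{\left(R \right)} = \frac{4 + R}{-2 + R}$ ($P{\left(R \right)} = \frac{R + 4}{R - 2} = \frac{4 + R}{-2 + R}$)
$Q = 12$ ($Q = 3 \cdot 4 = 12$)
$154 + P{\left(-9 \right)} Q = 154 + \frac{4 - 9}{-2 - 9} \cdot 12 = 154 + \frac{1}{-11} \left(-5\right) 12 = 154 + \left(- \frac{1}{11}\right) \left(-5\right) 12 = 154 + \frac{5}{11} \cdot 12 = 154 + \frac{60}{11} = \frac{1754}{11}$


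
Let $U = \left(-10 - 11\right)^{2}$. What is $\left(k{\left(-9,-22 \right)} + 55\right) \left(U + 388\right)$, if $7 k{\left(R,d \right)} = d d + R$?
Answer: $\frac{712940}{7} \approx 1.0185 \cdot 10^{5}$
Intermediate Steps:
$U = 441$ ($U = \left(-21\right)^{2} = 441$)
$k{\left(R,d \right)} = \frac{R}{7} + \frac{d^{2}}{7}$ ($k{\left(R,d \right)} = \frac{d d + R}{7} = \frac{d^{2} + R}{7} = \frac{R + d^{2}}{7} = \frac{R}{7} + \frac{d^{2}}{7}$)
$\left(k{\left(-9,-22 \right)} + 55\right) \left(U + 388\right) = \left(\left(\frac{1}{7} \left(-9\right) + \frac{\left(-22\right)^{2}}{7}\right) + 55\right) \left(441 + 388\right) = \left(\left(- \frac{9}{7} + \frac{1}{7} \cdot 484\right) + 55\right) 829 = \left(\left(- \frac{9}{7} + \frac{484}{7}\right) + 55\right) 829 = \left(\frac{475}{7} + 55\right) 829 = \frac{860}{7} \cdot 829 = \frac{712940}{7}$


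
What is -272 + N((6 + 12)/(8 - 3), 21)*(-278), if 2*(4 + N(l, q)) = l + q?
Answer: -12897/5 ≈ -2579.4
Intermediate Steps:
N(l, q) = -4 + l/2 + q/2 (N(l, q) = -4 + (l + q)/2 = -4 + (l/2 + q/2) = -4 + l/2 + q/2)
-272 + N((6 + 12)/(8 - 3), 21)*(-278) = -272 + (-4 + ((6 + 12)/(8 - 3))/2 + (½)*21)*(-278) = -272 + (-4 + (18/5)/2 + 21/2)*(-278) = -272 + (-4 + (18*(⅕))/2 + 21/2)*(-278) = -272 + (-4 + (½)*(18/5) + 21/2)*(-278) = -272 + (-4 + 9/5 + 21/2)*(-278) = -272 + (83/10)*(-278) = -272 - 11537/5 = -12897/5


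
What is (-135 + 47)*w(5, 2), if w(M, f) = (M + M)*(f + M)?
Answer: -6160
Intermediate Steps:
w(M, f) = 2*M*(M + f) (w(M, f) = (2*M)*(M + f) = 2*M*(M + f))
(-135 + 47)*w(5, 2) = (-135 + 47)*(2*5*(5 + 2)) = -176*5*7 = -88*70 = -6160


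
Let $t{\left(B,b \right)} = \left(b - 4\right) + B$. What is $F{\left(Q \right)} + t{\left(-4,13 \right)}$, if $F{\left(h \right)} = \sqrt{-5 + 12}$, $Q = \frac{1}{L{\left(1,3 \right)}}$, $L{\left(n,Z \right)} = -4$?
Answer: $5 + \sqrt{7} \approx 7.6458$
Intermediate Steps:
$t{\left(B,b \right)} = -4 + B + b$ ($t{\left(B,b \right)} = \left(-4 + b\right) + B = -4 + B + b$)
$Q = - \frac{1}{4}$ ($Q = \frac{1}{-4} = - \frac{1}{4} \approx -0.25$)
$F{\left(h \right)} = \sqrt{7}$
$F{\left(Q \right)} + t{\left(-4,13 \right)} = \sqrt{7} - -5 = \sqrt{7} + 5 = 5 + \sqrt{7}$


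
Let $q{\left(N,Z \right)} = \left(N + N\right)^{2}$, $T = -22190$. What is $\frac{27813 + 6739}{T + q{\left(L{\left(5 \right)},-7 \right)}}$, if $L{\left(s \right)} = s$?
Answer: $- \frac{17276}{11045} \approx -1.5641$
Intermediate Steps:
$q{\left(N,Z \right)} = 4 N^{2}$ ($q{\left(N,Z \right)} = \left(2 N\right)^{2} = 4 N^{2}$)
$\frac{27813 + 6739}{T + q{\left(L{\left(5 \right)},-7 \right)}} = \frac{27813 + 6739}{-22190 + 4 \cdot 5^{2}} = \frac{34552}{-22190 + 4 \cdot 25} = \frac{34552}{-22190 + 100} = \frac{34552}{-22090} = 34552 \left(- \frac{1}{22090}\right) = - \frac{17276}{11045}$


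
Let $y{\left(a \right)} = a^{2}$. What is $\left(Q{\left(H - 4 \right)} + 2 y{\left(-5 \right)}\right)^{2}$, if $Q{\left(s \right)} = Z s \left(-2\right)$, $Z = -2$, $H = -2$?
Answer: $676$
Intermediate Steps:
$Q{\left(s \right)} = 4 s$ ($Q{\left(s \right)} = - 2 s \left(-2\right) = 4 s$)
$\left(Q{\left(H - 4 \right)} + 2 y{\left(-5 \right)}\right)^{2} = \left(4 \left(-2 - 4\right) + 2 \left(-5\right)^{2}\right)^{2} = \left(4 \left(-6\right) + 2 \cdot 25\right)^{2} = \left(-24 + 50\right)^{2} = 26^{2} = 676$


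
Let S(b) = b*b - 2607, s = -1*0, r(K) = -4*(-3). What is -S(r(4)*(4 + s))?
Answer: 303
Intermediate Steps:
r(K) = 12
s = 0
S(b) = -2607 + b² (S(b) = b² - 2607 = -2607 + b²)
-S(r(4)*(4 + s)) = -(-2607 + (12*(4 + 0))²) = -(-2607 + (12*4)²) = -(-2607 + 48²) = -(-2607 + 2304) = -1*(-303) = 303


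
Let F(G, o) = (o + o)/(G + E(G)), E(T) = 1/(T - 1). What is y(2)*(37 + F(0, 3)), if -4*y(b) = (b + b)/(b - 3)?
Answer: 31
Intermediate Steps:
E(T) = 1/(-1 + T)
F(G, o) = 2*o/(G + 1/(-1 + G)) (F(G, o) = (o + o)/(G + 1/(-1 + G)) = (2*o)/(G + 1/(-1 + G)) = 2*o/(G + 1/(-1 + G)))
y(b) = -b/(2*(-3 + b)) (y(b) = -(b + b)/(4*(b - 3)) = -2*b/(4*(-3 + b)) = -b/(2*(-3 + b)))
y(2)*(37 + F(0, 3)) = (-1*2/(-6 + 2*2))*(37 + 2*3*(-1 + 0)/(1 + 0*(-1 + 0))) = (-1*2/(-6 + 4))*(37 + 2*3*(-1)/(1 + 0*(-1))) = (-1*2/(-2))*(37 + 2*3*(-1)/(1 + 0)) = (-1*2*(-1/2))*(37 + 2*3*(-1)/1) = 1*(37 + 2*3*1*(-1)) = 1*(37 - 6) = 1*31 = 31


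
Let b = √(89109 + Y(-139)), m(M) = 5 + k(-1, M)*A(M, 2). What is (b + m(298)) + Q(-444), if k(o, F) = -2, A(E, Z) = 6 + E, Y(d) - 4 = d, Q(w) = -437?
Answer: -1040 + 3*√9886 ≈ -741.71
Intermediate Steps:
Y(d) = 4 + d
m(M) = -7 - 2*M (m(M) = 5 - 2*(6 + M) = 5 + (-12 - 2*M) = -7 - 2*M)
b = 3*√9886 (b = √(89109 + (4 - 139)) = √(89109 - 135) = √88974 = 3*√9886 ≈ 298.29)
(b + m(298)) + Q(-444) = (3*√9886 + (-7 - 2*298)) - 437 = (3*√9886 + (-7 - 596)) - 437 = (3*√9886 - 603) - 437 = (-603 + 3*√9886) - 437 = -1040 + 3*√9886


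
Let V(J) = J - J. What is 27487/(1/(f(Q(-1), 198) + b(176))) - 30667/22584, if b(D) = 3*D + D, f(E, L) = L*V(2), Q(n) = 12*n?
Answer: 437019520565/22584 ≈ 1.9351e+7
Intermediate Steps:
V(J) = 0
f(E, L) = 0 (f(E, L) = L*0 = 0)
b(D) = 4*D
27487/(1/(f(Q(-1), 198) + b(176))) - 30667/22584 = 27487/(1/(0 + 4*176)) - 30667/22584 = 27487/(1/(0 + 704)) - 30667*1/22584 = 27487/(1/704) - 30667/22584 = 27487*704 - 30667/22584 = 19350848 - 30667/22584 = 437019520565/22584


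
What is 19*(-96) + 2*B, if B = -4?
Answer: -1832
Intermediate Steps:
19*(-96) + 2*B = 19*(-96) + 2*(-4) = -1824 - 8 = -1832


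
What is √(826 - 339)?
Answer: √487 ≈ 22.068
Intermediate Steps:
√(826 - 339) = √487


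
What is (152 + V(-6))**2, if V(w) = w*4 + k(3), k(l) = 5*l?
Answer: 20449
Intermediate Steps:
V(w) = 15 + 4*w (V(w) = w*4 + 5*3 = 4*w + 15 = 15 + 4*w)
(152 + V(-6))**2 = (152 + (15 + 4*(-6)))**2 = (152 + (15 - 24))**2 = (152 - 9)**2 = 143**2 = 20449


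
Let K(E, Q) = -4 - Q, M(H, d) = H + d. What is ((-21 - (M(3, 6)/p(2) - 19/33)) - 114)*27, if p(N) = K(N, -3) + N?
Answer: -42597/11 ≈ -3872.5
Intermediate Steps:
p(N) = -1 + N (p(N) = (-4 - 1*(-3)) + N = (-4 + 3) + N = -1 + N)
((-21 - (M(3, 6)/p(2) - 19/33)) - 114)*27 = ((-21 - ((3 + 6)/(-1 + 2) - 19/33)) - 114)*27 = ((-21 - (9/1 - 19*1/33)) - 114)*27 = ((-21 - (9*1 - 19/33)) - 114)*27 = ((-21 - (9 - 19/33)) - 114)*27 = ((-21 - 1*278/33) - 114)*27 = ((-21 - 278/33) - 114)*27 = (-971/33 - 114)*27 = -4733/33*27 = -42597/11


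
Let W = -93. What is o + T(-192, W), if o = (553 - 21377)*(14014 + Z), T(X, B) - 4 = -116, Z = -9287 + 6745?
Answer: -238893040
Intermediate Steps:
Z = -2542
T(X, B) = -112 (T(X, B) = 4 - 116 = -112)
o = -238892928 (o = (553 - 21377)*(14014 - 2542) = -20824*11472 = -238892928)
o + T(-192, W) = -238892928 - 112 = -238893040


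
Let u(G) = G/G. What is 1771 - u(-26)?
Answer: 1770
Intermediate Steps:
u(G) = 1
1771 - u(-26) = 1771 - 1*1 = 1771 - 1 = 1770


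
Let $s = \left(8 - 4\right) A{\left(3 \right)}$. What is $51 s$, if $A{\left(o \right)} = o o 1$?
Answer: $1836$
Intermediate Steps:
$A{\left(o \right)} = o^{2}$ ($A{\left(o \right)} = o^{2} \cdot 1 = o^{2}$)
$s = 36$ ($s = \left(8 - 4\right) 3^{2} = 4 \cdot 9 = 36$)
$51 s = 51 \cdot 36 = 1836$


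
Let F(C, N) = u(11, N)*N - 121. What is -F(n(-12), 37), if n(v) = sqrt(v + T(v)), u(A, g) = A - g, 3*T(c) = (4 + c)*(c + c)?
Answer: 1083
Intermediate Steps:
T(c) = 2*c*(4 + c)/3 (T(c) = ((4 + c)*(c + c))/3 = ((4 + c)*(2*c))/3 = (2*c*(4 + c))/3 = 2*c*(4 + c)/3)
n(v) = sqrt(v + 2*v*(4 + v)/3)
F(C, N) = -121 + N*(11 - N) (F(C, N) = (11 - N)*N - 121 = N*(11 - N) - 121 = -121 + N*(11 - N))
-F(n(-12), 37) = -(-121 - 1*37*(-11 + 37)) = -(-121 - 1*37*26) = -(-121 - 962) = -1*(-1083) = 1083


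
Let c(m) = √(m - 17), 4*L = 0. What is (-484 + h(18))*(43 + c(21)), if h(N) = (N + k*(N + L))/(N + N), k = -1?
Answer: -21780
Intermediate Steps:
L = 0 (L = (¼)*0 = 0)
c(m) = √(-17 + m)
h(N) = 0 (h(N) = (N - (N + 0))/(N + N) = (N - N)/((2*N)) = 0*(1/(2*N)) = 0)
(-484 + h(18))*(43 + c(21)) = (-484 + 0)*(43 + √(-17 + 21)) = -484*(43 + √4) = -484*(43 + 2) = -484*45 = -21780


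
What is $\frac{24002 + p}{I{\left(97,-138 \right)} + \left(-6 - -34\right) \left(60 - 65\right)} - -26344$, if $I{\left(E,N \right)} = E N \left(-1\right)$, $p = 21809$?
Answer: $\frac{348998435}{13246} \approx 26347.0$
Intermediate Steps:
$I{\left(E,N \right)} = - E N$
$\frac{24002 + p}{I{\left(97,-138 \right)} + \left(-6 - -34\right) \left(60 - 65\right)} - -26344 = \frac{24002 + 21809}{\left(-1\right) 97 \left(-138\right) + \left(-6 - -34\right) \left(60 - 65\right)} - -26344 = \frac{45811}{13386 + \left(-6 + 34\right) \left(-5\right)} + 26344 = \frac{45811}{13386 + 28 \left(-5\right)} + 26344 = \frac{45811}{13386 - 140} + 26344 = \frac{45811}{13246} + 26344 = \frac{348998435}{13246}$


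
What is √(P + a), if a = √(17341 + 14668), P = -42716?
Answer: √(-42716 + √32009) ≈ 206.25*I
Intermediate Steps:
a = √32009 ≈ 178.91
√(P + a) = √(-42716 + √32009)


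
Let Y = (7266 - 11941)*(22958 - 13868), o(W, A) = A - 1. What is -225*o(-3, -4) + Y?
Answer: -42494625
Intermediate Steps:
o(W, A) = -1 + A
Y = -42495750 (Y = -4675*9090 = -42495750)
-225*o(-3, -4) + Y = -225*(-1 - 4) - 42495750 = -225*(-5) - 42495750 = 1125 - 42495750 = -42494625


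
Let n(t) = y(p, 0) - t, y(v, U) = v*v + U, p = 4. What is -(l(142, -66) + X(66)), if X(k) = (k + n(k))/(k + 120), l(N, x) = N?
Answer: -13214/93 ≈ -142.09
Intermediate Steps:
y(v, U) = U + v**2 (y(v, U) = v**2 + U = U + v**2)
n(t) = 16 - t (n(t) = (0 + 4**2) - t = (0 + 16) - t = 16 - t)
X(k) = 16/(120 + k) (X(k) = (k + (16 - k))/(k + 120) = 16/(120 + k))
-(l(142, -66) + X(66)) = -(142 + 16/(120 + 66)) = -(142 + 16/186) = -(142 + 16*(1/186)) = -(142 + 8/93) = -1*13214/93 = -13214/93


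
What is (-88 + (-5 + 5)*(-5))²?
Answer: 7744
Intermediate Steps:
(-88 + (-5 + 5)*(-5))² = (-88 + 0*(-5))² = (-88 + 0)² = (-88)² = 7744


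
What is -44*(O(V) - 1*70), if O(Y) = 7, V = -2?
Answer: 2772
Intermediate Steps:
-44*(O(V) - 1*70) = -44*(7 - 1*70) = -44*(7 - 70) = -44*(-63) = 2772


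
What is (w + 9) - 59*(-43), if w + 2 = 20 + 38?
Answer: 2602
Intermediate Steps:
w = 56 (w = -2 + (20 + 38) = -2 + 58 = 56)
(w + 9) - 59*(-43) = (56 + 9) - 59*(-43) = 65 + 2537 = 2602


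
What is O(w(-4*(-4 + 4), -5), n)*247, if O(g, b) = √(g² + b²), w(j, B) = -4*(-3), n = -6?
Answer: 1482*√5 ≈ 3313.9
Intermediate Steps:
w(j, B) = 12
O(g, b) = √(b² + g²)
O(w(-4*(-4 + 4), -5), n)*247 = √((-6)² + 12²)*247 = √(36 + 144)*247 = √180*247 = (6*√5)*247 = 1482*√5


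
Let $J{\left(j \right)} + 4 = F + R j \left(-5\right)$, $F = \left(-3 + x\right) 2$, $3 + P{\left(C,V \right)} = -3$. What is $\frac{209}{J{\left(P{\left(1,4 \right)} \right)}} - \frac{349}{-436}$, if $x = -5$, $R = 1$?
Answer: $\frac{47307}{2180} \approx 21.7$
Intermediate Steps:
$P{\left(C,V \right)} = -6$ ($P{\left(C,V \right)} = -3 - 3 = -6$)
$F = -16$ ($F = \left(-3 - 5\right) 2 = \left(-8\right) 2 = -16$)
$J{\left(j \right)} = -20 - 5 j$ ($J{\left(j \right)} = -4 + \left(-16 + 1 j \left(-5\right)\right) = -4 + \left(-16 + 1 \left(- 5 j\right)\right) = -4 - \left(16 + 5 j\right) = -20 - 5 j$)
$\frac{209}{J{\left(P{\left(1,4 \right)} \right)}} - \frac{349}{-436} = \frac{209}{-20 - -30} - \frac{349}{-436} = \frac{209}{-20 + 30} - - \frac{349}{436} = \frac{209}{10} + \frac{349}{436} = \frac{47307}{2180}$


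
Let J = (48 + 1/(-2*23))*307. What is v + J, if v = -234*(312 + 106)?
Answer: -3821803/46 ≈ -83083.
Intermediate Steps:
v = -97812 (v = -234*418 = -97812)
J = 677549/46 (J = (48 + 1/(-46))*307 = (48 - 1/46)*307 = (2207/46)*307 = 677549/46 ≈ 14729.)
v + J = -97812 + 677549/46 = -3821803/46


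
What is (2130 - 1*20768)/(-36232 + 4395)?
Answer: 18638/31837 ≈ 0.58542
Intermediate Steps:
(2130 - 1*20768)/(-36232 + 4395) = (2130 - 20768)/(-31837) = -18638*(-1/31837) = 18638/31837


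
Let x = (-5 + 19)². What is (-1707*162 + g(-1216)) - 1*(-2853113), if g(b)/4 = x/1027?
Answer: 2646147417/1027 ≈ 2.5766e+6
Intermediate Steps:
x = 196 (x = 14² = 196)
g(b) = 784/1027 (g(b) = 4*(196/1027) = 784/1027)
(-1707*162 + g(-1216)) - 1*(-2853113) = (-1707*162 + 784/1027) - 1*(-2853113) = (-276534 + 784/1027) + 2853113 = -283999634/1027 + 2853113 = 2646147417/1027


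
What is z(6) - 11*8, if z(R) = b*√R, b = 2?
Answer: -88 + 2*√6 ≈ -83.101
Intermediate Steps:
z(R) = 2*√R
z(6) - 11*8 = 2*√6 - 11*8 = 2*√6 - 88 = -88 + 2*√6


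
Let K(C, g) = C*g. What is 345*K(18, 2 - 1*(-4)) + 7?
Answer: 37267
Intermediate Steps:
345*K(18, 2 - 1*(-4)) + 7 = 345*(18*(2 - 1*(-4))) + 7 = 345*(18*(2 + 4)) + 7 = 345*(18*6) + 7 = 345*108 + 7 = 37260 + 7 = 37267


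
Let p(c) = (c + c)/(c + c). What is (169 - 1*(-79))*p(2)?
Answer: 248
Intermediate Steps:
p(c) = 1 (p(c) = (2*c)/((2*c)) = (2*c)*(1/(2*c)) = 1)
(169 - 1*(-79))*p(2) = (169 - 1*(-79))*1 = (169 + 79)*1 = 248*1 = 248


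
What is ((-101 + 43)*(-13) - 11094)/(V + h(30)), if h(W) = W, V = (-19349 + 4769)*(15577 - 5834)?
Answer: 1034/14205291 ≈ 7.2790e-5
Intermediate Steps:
V = -142052940 (V = -14580*9743 = -142052940)
((-101 + 43)*(-13) - 11094)/(V + h(30)) = ((-101 + 43)*(-13) - 11094)/(-142052940 + 30) = (-58*(-13) - 11094)/(-142052910) = (754 - 11094)*(-1/142052910) = -10340*(-1/142052910) = 1034/14205291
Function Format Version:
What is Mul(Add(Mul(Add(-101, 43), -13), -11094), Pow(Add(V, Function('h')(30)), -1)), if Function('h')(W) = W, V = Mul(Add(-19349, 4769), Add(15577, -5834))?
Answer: Rational(1034, 14205291) ≈ 7.2790e-5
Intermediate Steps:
V = -142052940 (V = Mul(-14580, 9743) = -142052940)
Mul(Add(Mul(Add(-101, 43), -13), -11094), Pow(Add(V, Function('h')(30)), -1)) = Mul(Add(Mul(Add(-101, 43), -13), -11094), Pow(Add(-142052940, 30), -1)) = Mul(Add(Mul(-58, -13), -11094), Pow(-142052910, -1)) = Mul(Add(754, -11094), Rational(-1, 142052910)) = Mul(-10340, Rational(-1, 142052910)) = Rational(1034, 14205291)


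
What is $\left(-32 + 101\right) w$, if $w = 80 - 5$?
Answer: $5175$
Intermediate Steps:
$w = 75$ ($w = 80 - 5 = 75$)
$\left(-32 + 101\right) w = \left(-32 + 101\right) 75 = 69 \cdot 75 = 5175$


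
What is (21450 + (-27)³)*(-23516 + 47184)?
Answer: 41821356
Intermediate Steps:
(21450 + (-27)³)*(-23516 + 47184) = (21450 - 19683)*23668 = 1767*23668 = 41821356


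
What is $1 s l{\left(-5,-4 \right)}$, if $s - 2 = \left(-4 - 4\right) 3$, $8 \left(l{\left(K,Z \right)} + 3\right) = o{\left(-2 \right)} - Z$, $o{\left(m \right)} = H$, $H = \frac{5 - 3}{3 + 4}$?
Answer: $\frac{759}{14} \approx 54.214$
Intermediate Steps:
$H = \frac{2}{7} \approx 0.28571$
$o{\left(m \right)} = \frac{2}{7}$
$l{\left(K,Z \right)} = - \frac{83}{28} - \frac{Z}{8}$ ($l{\left(K,Z \right)} = -3 + \frac{\frac{2}{7} - Z}{8} = -3 - \left(- \frac{1}{28} + \frac{Z}{8}\right) = - \frac{83}{28} - \frac{Z}{8}$)
$s = -22$ ($s = 2 + \left(-4 - 4\right) 3 = 2 - 24 = -22$)
$1 s l{\left(-5,-4 \right)} = 1 \left(-22\right) \left(- \frac{83}{28} - - \frac{1}{2}\right) = - 22 \left(- \frac{83}{28} + \frac{1}{2}\right) = \left(-22\right) \left(- \frac{69}{28}\right) = \frac{759}{14}$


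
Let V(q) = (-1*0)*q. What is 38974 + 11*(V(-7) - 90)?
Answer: 37984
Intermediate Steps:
V(q) = 0 (V(q) = 0*q = 0)
38974 + 11*(V(-7) - 90) = 38974 + 11*(0 - 90) = 38974 + 11*(-90) = 38974 - 990 = 37984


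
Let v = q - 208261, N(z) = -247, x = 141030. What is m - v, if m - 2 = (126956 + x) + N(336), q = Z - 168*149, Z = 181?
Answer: 500853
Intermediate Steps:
q = -24851 (q = 181 - 168*149 = 181 - 25032 = -24851)
v = -233112 (v = -24851 - 208261 = -233112)
m = 267741 (m = 2 + ((126956 + 141030) - 247) = 2 + (267986 - 247) = 2 + 267739 = 267741)
m - v = 267741 - 1*(-233112) = 267741 + 233112 = 500853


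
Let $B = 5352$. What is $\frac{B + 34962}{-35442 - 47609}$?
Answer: $- \frac{40314}{83051} \approx -0.48541$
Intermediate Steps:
$\frac{B + 34962}{-35442 - 47609} = \frac{5352 + 34962}{-35442 - 47609} = \frac{40314}{-83051} = 40314 \left(- \frac{1}{83051}\right) = - \frac{40314}{83051}$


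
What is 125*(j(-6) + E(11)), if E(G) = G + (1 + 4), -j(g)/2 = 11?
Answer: -750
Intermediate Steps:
j(g) = -22 (j(g) = -2*11 = -22)
E(G) = 5 + G (E(G) = G + 5 = 5 + G)
125*(j(-6) + E(11)) = 125*(-22 + (5 + 11)) = 125*(-22 + 16) = 125*(-6) = -750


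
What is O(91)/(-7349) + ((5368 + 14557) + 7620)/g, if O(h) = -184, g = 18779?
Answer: 205883541/138006871 ≈ 1.4918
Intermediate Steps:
O(91)/(-7349) + ((5368 + 14557) + 7620)/g = -184/(-7349) + ((5368 + 14557) + 7620)/18779 = -184*(-1/7349) + (19925 + 7620)*(1/18779) = 184/7349 + 27545*(1/18779) = 184/7349 + 27545/18779 = 205883541/138006871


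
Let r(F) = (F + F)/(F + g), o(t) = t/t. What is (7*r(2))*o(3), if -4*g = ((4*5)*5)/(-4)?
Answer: 112/33 ≈ 3.3939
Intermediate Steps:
o(t) = 1
g = 25/4 (g = -(4*5)*5/(4*(-4)) = -20*5*(-1)/(4*4) = -25*(-1)/4 = -¼*(-25) = 25/4 ≈ 6.2500)
r(F) = 2*F/(25/4 + F) (r(F) = (F + F)/(F + 25/4) = (2*F)/(25/4 + F) = 2*F/(25/4 + F))
(7*r(2))*o(3) = (7*(8*2/(25 + 4*2)))*1 = (7*(8*2/(25 + 8)))*1 = (7*(8*2/33))*1 = (7*(8*2*(1/33)))*1 = (7*(16/33))*1 = (112/33)*1 = 112/33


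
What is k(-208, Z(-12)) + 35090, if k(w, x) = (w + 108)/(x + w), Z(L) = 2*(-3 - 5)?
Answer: 1965065/56 ≈ 35090.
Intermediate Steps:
Z(L) = -16 (Z(L) = 2*(-8) = -16)
k(w, x) = (108 + w)/(w + x)
k(-208, Z(-12)) + 35090 = (108 - 208)/(-208 - 16) + 35090 = -100/(-224) + 35090 = -1/224*(-100) + 35090 = 25/56 + 35090 = 1965065/56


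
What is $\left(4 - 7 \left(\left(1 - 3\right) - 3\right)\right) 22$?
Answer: $858$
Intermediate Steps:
$\left(4 - 7 \left(\left(1 - 3\right) - 3\right)\right) 22 = \left(4 - 7 \left(-2 - 3\right)\right) 22 = \left(4 - -35\right) 22 = \left(4 + 35\right) 22 = 39 \cdot 22 = 858$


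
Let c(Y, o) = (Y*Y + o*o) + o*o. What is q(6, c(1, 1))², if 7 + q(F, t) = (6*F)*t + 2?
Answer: 10609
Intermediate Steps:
c(Y, o) = Y² + 2*o² (c(Y, o) = (Y² + o²) + o² = Y² + 2*o²)
q(F, t) = -5 + 6*F*t (q(F, t) = -7 + ((6*F)*t + 2) = -7 + (6*F*t + 2) = -7 + (2 + 6*F*t) = -5 + 6*F*t)
q(6, c(1, 1))² = (-5 + 6*6*(1² + 2*1²))² = (-5 + 6*6*(1 + 2*1))² = (-5 + 6*6*(1 + 2))² = (-5 + 6*6*3)² = (-5 + 108)² = 103² = 10609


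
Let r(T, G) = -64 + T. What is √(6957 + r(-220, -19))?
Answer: √6673 ≈ 81.688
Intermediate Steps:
√(6957 + r(-220, -19)) = √(6957 + (-64 - 220)) = √(6957 - 284) = √6673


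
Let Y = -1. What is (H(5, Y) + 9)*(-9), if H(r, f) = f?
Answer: -72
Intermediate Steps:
(H(5, Y) + 9)*(-9) = (-1 + 9)*(-9) = 8*(-9) = -72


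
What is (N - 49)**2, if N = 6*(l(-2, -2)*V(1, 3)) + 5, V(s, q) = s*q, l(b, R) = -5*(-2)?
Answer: 18496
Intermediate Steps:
l(b, R) = 10
V(s, q) = q*s
N = 185 (N = 6*(10*(3*1)) + 5 = 6*(10*3) + 5 = 6*30 + 5 = 180 + 5 = 185)
(N - 49)**2 = (185 - 49)**2 = 136**2 = 18496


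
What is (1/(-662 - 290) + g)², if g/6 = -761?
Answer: 18894957129889/906304 ≈ 2.0848e+7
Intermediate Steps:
g = -4566 (g = 6*(-761) = -4566)
(1/(-662 - 290) + g)² = (1/(-662 - 290) - 4566)² = (1/(-952) - 4566)² = (-1/952 - 4566)² = (-4346833/952)² = 18894957129889/906304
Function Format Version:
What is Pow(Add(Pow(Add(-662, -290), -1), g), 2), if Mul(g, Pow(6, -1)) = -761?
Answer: Rational(18894957129889, 906304) ≈ 2.0848e+7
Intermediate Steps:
g = -4566 (g = Mul(6, -761) = -4566)
Pow(Add(Pow(Add(-662, -290), -1), g), 2) = Pow(Add(Pow(Add(-662, -290), -1), -4566), 2) = Pow(Add(Pow(-952, -1), -4566), 2) = Pow(Add(Rational(-1, 952), -4566), 2) = Pow(Rational(-4346833, 952), 2) = Rational(18894957129889, 906304)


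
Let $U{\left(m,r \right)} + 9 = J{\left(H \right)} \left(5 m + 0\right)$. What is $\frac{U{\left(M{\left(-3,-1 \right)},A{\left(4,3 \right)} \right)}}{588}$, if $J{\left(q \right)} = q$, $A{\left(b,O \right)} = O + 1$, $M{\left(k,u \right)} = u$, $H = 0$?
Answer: $- \frac{3}{196} \approx -0.015306$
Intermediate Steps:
$A{\left(b,O \right)} = 1 + O$
$U{\left(m,r \right)} = -9$ ($U{\left(m,r \right)} = -9 + 0 \left(5 m + 0\right) = -9 + 0 \cdot 5 m = -9 + 0 = -9$)
$\frac{U{\left(M{\left(-3,-1 \right)},A{\left(4,3 \right)} \right)}}{588} = - \frac{9}{588} = \left(-9\right) \frac{1}{588} = - \frac{3}{196}$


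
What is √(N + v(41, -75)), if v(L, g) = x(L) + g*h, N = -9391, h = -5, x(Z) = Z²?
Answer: 3*I*√815 ≈ 85.645*I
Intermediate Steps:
v(L, g) = L² - 5*g (v(L, g) = L² + g*(-5) = L² - 5*g)
√(N + v(41, -75)) = √(-9391 + (41² - 5*(-75))) = √(-9391 + (1681 + 375)) = √(-9391 + 2056) = √(-7335) = 3*I*√815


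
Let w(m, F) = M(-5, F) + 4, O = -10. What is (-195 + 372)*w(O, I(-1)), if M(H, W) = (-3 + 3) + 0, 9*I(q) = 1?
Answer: 708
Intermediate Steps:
I(q) = 1/9 (I(q) = (1/9)*1 = 1/9)
M(H, W) = 0 (M(H, W) = 0 + 0 = 0)
w(m, F) = 4 (w(m, F) = 0 + 4 = 4)
(-195 + 372)*w(O, I(-1)) = (-195 + 372)*4 = 177*4 = 708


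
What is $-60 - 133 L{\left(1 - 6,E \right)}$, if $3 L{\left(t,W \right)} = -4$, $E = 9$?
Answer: $\frac{352}{3} \approx 117.33$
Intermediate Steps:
$L{\left(t,W \right)} = - \frac{4}{3}$ ($L{\left(t,W \right)} = \frac{1}{3} \left(-4\right) = - \frac{4}{3}$)
$-60 - 133 L{\left(1 - 6,E \right)} = -60 - - \frac{532}{3} = -60 + \frac{532}{3} = \frac{352}{3}$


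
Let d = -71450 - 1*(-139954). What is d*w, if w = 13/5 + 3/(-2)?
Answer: 376772/5 ≈ 75354.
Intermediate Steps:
d = 68504 (d = -71450 + 139954 = 68504)
w = 11/10 (w = 13*(⅕) + 3*(-½) = 13/5 - 3/2 = 11/10 ≈ 1.1000)
d*w = 68504*(11/10) = 376772/5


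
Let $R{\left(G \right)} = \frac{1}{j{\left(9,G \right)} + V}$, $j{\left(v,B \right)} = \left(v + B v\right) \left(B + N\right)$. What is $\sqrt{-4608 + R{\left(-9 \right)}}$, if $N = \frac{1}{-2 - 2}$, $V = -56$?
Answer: $\frac{i \sqrt{1714636190}}{610} \approx 67.882 i$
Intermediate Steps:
$N = - \frac{1}{4}$ ($N = \frac{1}{-4} = - \frac{1}{4} \approx -0.25$)
$j{\left(v,B \right)} = \left(- \frac{1}{4} + B\right) \left(v + B v\right)$ ($j{\left(v,B \right)} = \left(v + B v\right) \left(B - \frac{1}{4}\right) = \left(v + B v\right) \left(- \frac{1}{4} + B\right) = \left(- \frac{1}{4} + B\right) \left(v + B v\right)$)
$R{\left(G \right)} = \frac{1}{- \frac{233}{4} + 9 G^{2} + \frac{27 G}{4}}$ ($R{\left(G \right)} = \frac{1}{\frac{1}{4} \cdot 9 \left(-1 + 3 G + 4 G^{2}\right) - 56} = \frac{1}{\left(- \frac{9}{4} + 9 G^{2} + \frac{27 G}{4}\right) - 56} = \frac{1}{- \frac{233}{4} + 9 G^{2} + \frac{27 G}{4}}$)
$\sqrt{-4608 + R{\left(-9 \right)}} = \sqrt{-4608 + \frac{4}{-233 + 27 \left(-9\right) + 36 \left(-9\right)^{2}}} = \sqrt{-4608 + \frac{4}{-233 - 243 + 36 \cdot 81}} = \sqrt{-4608 + \frac{4}{-233 - 243 + 2916}} = \sqrt{-4608 + \frac{4}{2440}} = \sqrt{-4608 + 4 \cdot \frac{1}{2440}} = \sqrt{-4608 + \frac{1}{610}} = \sqrt{- \frac{2810879}{610}} = \frac{i \sqrt{1714636190}}{610}$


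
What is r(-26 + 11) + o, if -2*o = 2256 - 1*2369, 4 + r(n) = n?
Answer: 75/2 ≈ 37.500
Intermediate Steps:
r(n) = -4 + n
o = 113/2 (o = -(2256 - 1*2369)/2 = -(2256 - 2369)/2 = -½*(-113) = 113/2 ≈ 56.500)
r(-26 + 11) + o = (-4 + (-26 + 11)) + 113/2 = (-4 - 15) + 113/2 = -19 + 113/2 = 75/2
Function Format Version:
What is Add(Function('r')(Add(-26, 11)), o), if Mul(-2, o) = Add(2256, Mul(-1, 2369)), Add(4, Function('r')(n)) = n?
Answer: Rational(75, 2) ≈ 37.500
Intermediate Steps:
Function('r')(n) = Add(-4, n)
o = Rational(113, 2) (o = Mul(Rational(-1, 2), Add(2256, Mul(-1, 2369))) = Mul(Rational(-1, 2), Add(2256, -2369)) = Mul(Rational(-1, 2), -113) = Rational(113, 2) ≈ 56.500)
Add(Function('r')(Add(-26, 11)), o) = Add(Add(-4, Add(-26, 11)), Rational(113, 2)) = Add(Add(-4, -15), Rational(113, 2)) = Add(-19, Rational(113, 2)) = Rational(75, 2)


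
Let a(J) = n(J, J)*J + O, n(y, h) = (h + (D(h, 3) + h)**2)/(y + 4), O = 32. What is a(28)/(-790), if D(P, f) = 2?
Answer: -422/395 ≈ -1.0684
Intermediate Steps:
n(y, h) = (h + (2 + h)**2)/(4 + y) (n(y, h) = (h + (2 + h)**2)/(y + 4) = (h + (2 + h)**2)/(4 + y))
a(J) = 32 + J*(J + (2 + J)**2)/(4 + J) (a(J) = ((J + (2 + J)**2)/(4 + J))*J + 32 = J*(J + (2 + J)**2)/(4 + J) + 32 = 32 + J*(J + (2 + J)**2)/(4 + J))
a(28)/(-790) = (32 + 28 + 28**2)/(-790) = (32 + 28 + 784)*(-1/790) = 844*(-1/790) = -422/395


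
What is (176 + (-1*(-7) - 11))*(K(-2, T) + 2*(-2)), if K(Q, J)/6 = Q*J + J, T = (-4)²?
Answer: -17200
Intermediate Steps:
T = 16
K(Q, J) = 6*J + 6*J*Q (K(Q, J) = 6*(Q*J + J) = 6*(J*Q + J) = 6*(J + J*Q) = 6*J + 6*J*Q)
(176 + (-1*(-7) - 11))*(K(-2, T) + 2*(-2)) = (176 + (-1*(-7) - 11))*(6*16*(1 - 2) + 2*(-2)) = (176 + (7 - 11))*(6*16*(-1) - 4) = (176 - 4)*(-96 - 4) = 172*(-100) = -17200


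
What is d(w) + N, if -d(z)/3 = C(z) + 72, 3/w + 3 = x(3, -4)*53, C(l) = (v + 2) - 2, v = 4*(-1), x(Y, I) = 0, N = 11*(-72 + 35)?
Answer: -611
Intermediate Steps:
N = -407 (N = 11*(-37) = -407)
v = -4
C(l) = -4 (C(l) = (-4 + 2) - 2 = -2 - 2 = -4)
w = -1 (w = 3/(-3 + 0*53) = 3/(-3 + 0) = 3/(-3) = 3*(-1/3) = -1)
d(z) = -204 (d(z) = -3*(-4 + 72) = -3*68 = -204)
d(w) + N = -204 - 407 = -611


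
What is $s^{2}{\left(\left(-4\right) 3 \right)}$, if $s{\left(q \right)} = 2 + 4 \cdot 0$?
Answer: $4$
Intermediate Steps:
$s{\left(q \right)} = 2$ ($s{\left(q \right)} = 2 + 0 = 2$)
$s^{2}{\left(\left(-4\right) 3 \right)} = 2^{2} = 4$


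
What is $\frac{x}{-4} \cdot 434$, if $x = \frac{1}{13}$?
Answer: $- \frac{217}{26} \approx -8.3462$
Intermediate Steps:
$x = \frac{1}{13} \approx 0.076923$
$\frac{x}{-4} \cdot 434 = \frac{1}{13 \left(-4\right)} 434 = \frac{1}{13} \left(- \frac{1}{4}\right) 434 = \left(- \frac{1}{52}\right) 434 = - \frac{217}{26}$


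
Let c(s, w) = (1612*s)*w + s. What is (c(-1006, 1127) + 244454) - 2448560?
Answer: -1829829456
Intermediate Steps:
c(s, w) = s + 1612*s*w (c(s, w) = 1612*s*w + s = s + 1612*s*w)
(c(-1006, 1127) + 244454) - 2448560 = (-1006*(1 + 1612*1127) + 244454) - 2448560 = (-1006*(1 + 1816724) + 244454) - 2448560 = (-1006*1816725 + 244454) - 2448560 = (-1827625350 + 244454) - 2448560 = -1827380896 - 2448560 = -1829829456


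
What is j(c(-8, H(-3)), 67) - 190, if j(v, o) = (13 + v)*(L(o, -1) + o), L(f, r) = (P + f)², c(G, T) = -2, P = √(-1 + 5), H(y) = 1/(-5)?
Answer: 52918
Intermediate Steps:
H(y) = -⅕
P = 2 (P = √4 = 2)
L(f, r) = (2 + f)²
j(v, o) = (13 + v)*(o + (2 + o)²) (j(v, o) = (13 + v)*((2 + o)² + o) = (13 + v)*(o + (2 + o)²))
j(c(-8, H(-3)), 67) - 190 = (13*67 + 13*(2 + 67)² + 67*(-2) - 2*(2 + 67)²) - 190 = (871 + 13*69² - 134 - 2*69²) - 190 = (871 + 13*4761 - 134 - 2*4761) - 190 = (871 + 61893 - 134 - 9522) - 190 = 53108 - 190 = 52918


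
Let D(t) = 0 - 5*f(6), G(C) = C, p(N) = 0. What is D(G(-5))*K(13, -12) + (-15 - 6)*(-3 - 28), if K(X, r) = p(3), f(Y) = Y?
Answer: 651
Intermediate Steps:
K(X, r) = 0
D(t) = -30 (D(t) = 0 - 5*6 = 0 - 30 = -30)
D(G(-5))*K(13, -12) + (-15 - 6)*(-3 - 28) = -30*0 + (-15 - 6)*(-3 - 28) = 0 - 21*(-31) = 0 + 651 = 651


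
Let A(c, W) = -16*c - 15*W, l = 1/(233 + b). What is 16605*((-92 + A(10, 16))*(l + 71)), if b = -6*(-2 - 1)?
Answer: -145599680520/251 ≈ -5.8008e+8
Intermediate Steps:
b = 18 (b = -6*(-3) = 18)
l = 1/251 (l = 1/(233 + 18) = 1/251 ≈ 0.0039841)
16605*((-92 + A(10, 16))*(l + 71)) = 16605*((-92 + (-16*10 - 15*16))*(1/251 + 71)) = 16605*((-92 + (-160 - 240))*(17822/251)) = 16605*((-92 - 400)*(17822/251)) = 16605*(-492*17822/251) = 16605*(-8768424/251) = -145599680520/251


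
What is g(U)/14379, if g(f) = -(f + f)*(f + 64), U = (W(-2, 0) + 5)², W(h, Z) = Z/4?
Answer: -4450/14379 ≈ -0.30948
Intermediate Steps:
W(h, Z) = Z/4 (W(h, Z) = Z*(¼) = Z/4)
U = 25 (U = ((¼)*0 + 5)² = (0 + 5)² = 5² = 25)
g(f) = -2*f*(64 + f)
g(U)/14379 = -2*25*(64 + 25)/14379 = -2*25*89*(1/14379) = -4450*1/14379 = -4450/14379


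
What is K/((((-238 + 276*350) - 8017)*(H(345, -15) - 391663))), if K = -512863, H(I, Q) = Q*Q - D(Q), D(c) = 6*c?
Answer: 512863/34573639060 ≈ 1.4834e-5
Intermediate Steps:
H(I, Q) = Q² - 6*Q (H(I, Q) = Q*Q - 6*Q = Q² - 6*Q)
K/((((-238 + 276*350) - 8017)*(H(345, -15) - 391663))) = -512863*1/((-15*(-6 - 15) - 391663)*((-238 + 276*350) - 8017)) = -512863*1/((-15*(-21) - 391663)*((-238 + 96600) - 8017)) = -512863*1/((315 - 391663)*(96362 - 8017)) = -512863/(88345*(-391348)) = -512863/(-34573639060) = -512863*(-1/34573639060) = 512863/34573639060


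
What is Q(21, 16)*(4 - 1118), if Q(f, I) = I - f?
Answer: 5570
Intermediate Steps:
Q(21, 16)*(4 - 1118) = (16 - 1*21)*(4 - 1118) = (16 - 21)*(-1114) = -5*(-1114) = 5570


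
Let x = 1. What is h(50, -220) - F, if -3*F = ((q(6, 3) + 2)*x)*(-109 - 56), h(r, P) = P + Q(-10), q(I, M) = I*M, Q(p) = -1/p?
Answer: -13199/10 ≈ -1319.9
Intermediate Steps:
h(r, P) = ⅒ + P (h(r, P) = P - 1/(-10) = P - 1*(-⅒) = P + ⅒ = ⅒ + P)
F = 1100 (F = -(6*3 + 2)*1*(-109 - 56)/3 = -(18 + 2)*1*(-165)/3 = -20*1*(-165)/3 = -20*(-165)/3 = -⅓*(-3300) = 1100)
h(50, -220) - F = (⅒ - 220) - 1*1100 = -2199/10 - 1100 = -13199/10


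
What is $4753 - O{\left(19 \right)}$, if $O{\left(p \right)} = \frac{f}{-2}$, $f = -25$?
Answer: $\frac{9481}{2} \approx 4740.5$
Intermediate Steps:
$O{\left(p \right)} = \frac{25}{2}$ ($O{\left(p \right)} = - \frac{25}{-2} = \left(-25\right) \left(- \frac{1}{2}\right) = \frac{25}{2}$)
$4753 - O{\left(19 \right)} = 4753 - \frac{25}{2} = \frac{9481}{2}$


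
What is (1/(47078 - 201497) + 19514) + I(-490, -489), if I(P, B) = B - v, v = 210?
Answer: 2905393484/154419 ≈ 18815.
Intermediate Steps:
I(P, B) = -210 + B (I(P, B) = B - 1*210 = B - 210 = -210 + B)
(1/(47078 - 201497) + 19514) + I(-490, -489) = (1/(47078 - 201497) + 19514) + (-210 - 489) = (1/(-154419) + 19514) - 699 = (-1/154419 + 19514) - 699 = 3013332365/154419 - 699 = 2905393484/154419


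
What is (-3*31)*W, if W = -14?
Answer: 1302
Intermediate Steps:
(-3*31)*W = -3*31*(-14) = -93*(-14) = 1302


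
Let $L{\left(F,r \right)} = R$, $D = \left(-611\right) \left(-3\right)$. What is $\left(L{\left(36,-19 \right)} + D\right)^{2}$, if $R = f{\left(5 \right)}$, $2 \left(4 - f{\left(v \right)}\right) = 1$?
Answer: $\frac{13490929}{4} \approx 3.3727 \cdot 10^{6}$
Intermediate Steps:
$D = 1833$
$f{\left(v \right)} = \frac{7}{2}$ ($f{\left(v \right)} = 4 - \frac{1}{2} = \frac{7}{2}$)
$R = \frac{7}{2} \approx 3.5$
$L{\left(F,r \right)} = \frac{7}{2}$
$\left(L{\left(36,-19 \right)} + D\right)^{2} = \left(\frac{7}{2} + 1833\right)^{2} = \left(\frac{3673}{2}\right)^{2} = \frac{13490929}{4}$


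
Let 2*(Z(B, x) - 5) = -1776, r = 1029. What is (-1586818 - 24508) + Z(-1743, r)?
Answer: -1612209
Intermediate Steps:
Z(B, x) = -883 (Z(B, x) = 5 + (½)*(-1776) = 5 - 888 = -883)
(-1586818 - 24508) + Z(-1743, r) = (-1586818 - 24508) - 883 = -1611326 - 883 = -1612209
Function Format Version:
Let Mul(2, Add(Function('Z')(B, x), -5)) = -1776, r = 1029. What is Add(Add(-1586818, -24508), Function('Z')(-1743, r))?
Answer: -1612209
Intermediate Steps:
Function('Z')(B, x) = -883 (Function('Z')(B, x) = Add(5, Mul(Rational(1, 2), -1776)) = Add(5, -888) = -883)
Add(Add(-1586818, -24508), Function('Z')(-1743, r)) = Add(Add(-1586818, -24508), -883) = Add(-1611326, -883) = -1612209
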